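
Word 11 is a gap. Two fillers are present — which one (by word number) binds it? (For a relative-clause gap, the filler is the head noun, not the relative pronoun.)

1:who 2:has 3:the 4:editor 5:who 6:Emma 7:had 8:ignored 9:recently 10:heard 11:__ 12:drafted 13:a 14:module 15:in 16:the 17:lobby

The marked gap is the subject of "drafted".
Its filler is the fronted wh-phrase "who", at word 1.
(The other dependency links word 4 to a gap after word 8.)

1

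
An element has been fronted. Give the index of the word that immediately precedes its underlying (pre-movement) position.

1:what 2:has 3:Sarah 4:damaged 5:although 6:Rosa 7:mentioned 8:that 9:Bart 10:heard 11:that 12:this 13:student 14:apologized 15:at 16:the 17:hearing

The displaced element is "what" (word 1).
It functions as the direct object of "damaged", so the gap sits immediately after word 4 ("damaged").
Base order: Sarah has damaged what although Rosa mentioned that Bart heard that this student apologized at the hearing.

4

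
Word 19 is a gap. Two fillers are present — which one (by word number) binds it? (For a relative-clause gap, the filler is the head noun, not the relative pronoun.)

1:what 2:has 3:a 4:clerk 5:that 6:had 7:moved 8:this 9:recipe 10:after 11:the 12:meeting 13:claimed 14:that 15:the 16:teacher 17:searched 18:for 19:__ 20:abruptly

The marked gap is the object of the preposition "for" of "searched".
Its filler is the fronted wh-phrase "what", at word 1.
(The other dependency links word 4 to a gap after word 5.)

1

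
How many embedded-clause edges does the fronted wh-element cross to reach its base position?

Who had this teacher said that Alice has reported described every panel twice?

2

"who" is extracted from the subject of "described".
Boundaries crossed, outermost first: [that], [Ø] — 2 in total.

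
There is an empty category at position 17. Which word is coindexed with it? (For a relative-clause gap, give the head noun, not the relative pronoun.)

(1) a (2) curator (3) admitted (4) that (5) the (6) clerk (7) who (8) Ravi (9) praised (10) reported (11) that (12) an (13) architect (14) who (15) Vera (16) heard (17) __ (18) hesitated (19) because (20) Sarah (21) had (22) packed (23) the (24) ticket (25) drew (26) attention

The gap at 17 is the subject of "hesitated", inside a relative clause.
The relative pronoun is "who" (word 14); it is bound by the head noun immediately before it.
Its filler is the head noun "architect", at word 13.

13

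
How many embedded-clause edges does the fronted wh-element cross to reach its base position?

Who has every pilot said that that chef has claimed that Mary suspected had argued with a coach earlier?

"who" is extracted from the subject of "argued".
Boundaries crossed, outermost first: [that], [that], [Ø] — 3 in total.

3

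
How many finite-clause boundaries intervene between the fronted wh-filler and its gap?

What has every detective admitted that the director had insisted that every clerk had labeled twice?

2

"what" is extracted from the object of "labeled".
Boundaries crossed, outermost first: [that], [that] — 2 in total.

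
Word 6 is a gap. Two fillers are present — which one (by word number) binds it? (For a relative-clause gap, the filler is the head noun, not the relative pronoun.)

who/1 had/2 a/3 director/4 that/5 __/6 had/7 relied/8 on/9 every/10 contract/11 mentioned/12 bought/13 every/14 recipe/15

The marked gap is inside the relative clause, the subject of "relied".
Its filler is the head noun "director" (via "that"), at word 4.
(The other dependency links word 1 to a gap after word 12.)

4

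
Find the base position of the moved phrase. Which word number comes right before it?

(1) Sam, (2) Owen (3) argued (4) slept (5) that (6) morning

The displaced element is "Sam" (word 1).
It is linked across 1 clause boundary (Ø).
It functions as the subject of "slept", so the gap sits immediately after word 3 ("argued").
Base order: Owen argued that Sam slept that morning.

3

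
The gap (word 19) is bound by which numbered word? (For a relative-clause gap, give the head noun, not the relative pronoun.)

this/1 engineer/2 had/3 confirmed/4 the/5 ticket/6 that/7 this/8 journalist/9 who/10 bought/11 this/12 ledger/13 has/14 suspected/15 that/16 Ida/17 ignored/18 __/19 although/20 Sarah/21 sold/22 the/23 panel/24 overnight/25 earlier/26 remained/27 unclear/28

6

The gap at 19 is the object of "ignored", inside a relative clause.
The relative pronoun is "that" (word 7); it is bound by the head noun immediately before it.
Its filler is the head noun "ticket", at word 6.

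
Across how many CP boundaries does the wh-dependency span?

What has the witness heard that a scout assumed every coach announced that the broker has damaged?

"what" is extracted from the object of "damaged".
Boundaries crossed, outermost first: [that], [Ø], [that] — 3 in total.

3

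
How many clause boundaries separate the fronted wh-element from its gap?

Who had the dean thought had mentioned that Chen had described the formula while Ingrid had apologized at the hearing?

"who" is extracted from the subject of "mentioned".
Boundaries crossed, outermost first: [Ø] — 1 in total.

1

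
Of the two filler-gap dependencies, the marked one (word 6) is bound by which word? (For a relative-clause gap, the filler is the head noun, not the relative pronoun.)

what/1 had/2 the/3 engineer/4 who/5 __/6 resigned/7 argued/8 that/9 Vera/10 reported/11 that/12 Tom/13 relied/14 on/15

4

The marked gap is inside the relative clause, the subject of "resigned".
Its filler is the head noun "engineer" (via "who"), at word 4.
(The other dependency links word 1 to a gap after word 15.)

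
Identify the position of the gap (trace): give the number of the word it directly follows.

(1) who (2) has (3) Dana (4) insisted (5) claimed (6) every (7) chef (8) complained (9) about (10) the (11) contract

The displaced element is "who" (word 1).
It is linked across 1 clause boundary (Ø).
It functions as the subject of "claimed", so the gap sits immediately after word 4 ("insisted").
Base order: Dana has insisted that who claimed every chef complained about the contract.

4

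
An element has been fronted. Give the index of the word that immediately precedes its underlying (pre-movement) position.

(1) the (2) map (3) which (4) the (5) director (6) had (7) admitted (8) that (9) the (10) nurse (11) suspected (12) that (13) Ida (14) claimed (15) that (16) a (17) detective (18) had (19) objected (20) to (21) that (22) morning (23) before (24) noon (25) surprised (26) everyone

The displaced element is "the map" (word 2).
It is linked across 3 clause boundaries (that → that → that).
It functions as the object of the preposition "to" of "objected", so the gap sits immediately after word 20 ("to").
Base order: The director had admitted that the nurse suspected that Ida claimed that a detective had objected to the map that morning before noon.

20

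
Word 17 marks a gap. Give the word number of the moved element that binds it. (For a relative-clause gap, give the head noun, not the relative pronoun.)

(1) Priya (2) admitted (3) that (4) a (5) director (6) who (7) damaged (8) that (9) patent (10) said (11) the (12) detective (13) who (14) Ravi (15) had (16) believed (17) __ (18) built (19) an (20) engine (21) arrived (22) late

The gap at 17 is the subject of "built", inside a relative clause.
The relative pronoun is "who" (word 13); it is bound by the head noun immediately before it.
Its filler is the head noun "detective", at word 12.

12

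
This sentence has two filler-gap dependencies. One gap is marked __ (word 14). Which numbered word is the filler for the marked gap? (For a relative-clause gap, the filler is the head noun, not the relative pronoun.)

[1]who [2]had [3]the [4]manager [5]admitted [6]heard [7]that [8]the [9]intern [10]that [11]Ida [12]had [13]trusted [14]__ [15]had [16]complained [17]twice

9

The marked gap is inside the relative clause, the direct object of "trusted".
Its filler is the head noun "intern" (via "that"), at word 9.
(The other dependency links word 1 to a gap after word 5.)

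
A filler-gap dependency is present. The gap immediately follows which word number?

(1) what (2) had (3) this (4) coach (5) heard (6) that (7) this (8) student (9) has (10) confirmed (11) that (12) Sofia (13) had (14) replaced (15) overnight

14

The displaced element is "what" (word 1).
It is linked across 2 clause boundaries (that → that).
It functions as the direct object of "replaced", so the gap sits immediately after word 14 ("replaced").
Base order: This coach had heard that this student has confirmed that Sofia had replaced what overnight.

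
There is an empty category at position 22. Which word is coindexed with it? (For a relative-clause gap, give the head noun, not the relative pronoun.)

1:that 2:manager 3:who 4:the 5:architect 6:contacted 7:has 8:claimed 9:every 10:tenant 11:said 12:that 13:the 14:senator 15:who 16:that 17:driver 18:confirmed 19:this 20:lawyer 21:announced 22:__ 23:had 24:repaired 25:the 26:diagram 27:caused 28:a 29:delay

The gap at 22 is the subject of "repaired", inside a relative clause.
The relative pronoun is "who" (word 15); it is bound by the head noun immediately before it.
Its filler is the head noun "senator", at word 14.

14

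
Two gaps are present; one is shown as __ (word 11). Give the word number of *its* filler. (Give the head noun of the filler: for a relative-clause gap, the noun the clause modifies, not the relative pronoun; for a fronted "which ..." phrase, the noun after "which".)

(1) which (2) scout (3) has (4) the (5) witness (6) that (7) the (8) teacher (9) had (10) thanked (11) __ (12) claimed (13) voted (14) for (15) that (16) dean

5

The marked gap is inside the relative clause, the direct object of "thanked".
Its filler is the head noun "witness" (via "that"), at word 5.
(The other dependency links word 2 to a gap after word 12.)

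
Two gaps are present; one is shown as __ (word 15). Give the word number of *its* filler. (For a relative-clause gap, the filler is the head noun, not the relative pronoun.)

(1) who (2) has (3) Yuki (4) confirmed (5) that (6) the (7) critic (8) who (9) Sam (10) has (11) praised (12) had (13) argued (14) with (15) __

The marked gap is the object of the preposition "with" of "argued".
Its filler is the fronted wh-phrase "who", at word 1.
(The other dependency links word 7 to a gap after word 11.)

1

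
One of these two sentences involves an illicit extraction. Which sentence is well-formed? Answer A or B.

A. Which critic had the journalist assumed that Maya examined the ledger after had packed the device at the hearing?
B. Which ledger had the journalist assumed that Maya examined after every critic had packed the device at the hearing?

B

In A, the wh-phrase is extracted from inside an adjunct island (introduced by "after"), which blocks movement.
In B, the extraction path crosses only that-complement boundaries, which are transparent.
So B is grammatical.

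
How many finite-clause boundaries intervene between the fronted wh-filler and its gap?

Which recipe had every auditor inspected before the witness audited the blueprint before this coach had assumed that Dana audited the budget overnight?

"which recipe" originates inside the matrix clause — no clause boundary is crossed.

0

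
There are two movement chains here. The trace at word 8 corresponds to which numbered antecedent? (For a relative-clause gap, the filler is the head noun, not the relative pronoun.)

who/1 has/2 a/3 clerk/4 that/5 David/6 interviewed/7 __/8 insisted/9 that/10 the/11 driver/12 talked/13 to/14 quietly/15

The marked gap is inside the relative clause, the direct object of "interviewed".
Its filler is the head noun "clerk" (via "that"), at word 4.
(The other dependency links word 1 to a gap after word 14.)

4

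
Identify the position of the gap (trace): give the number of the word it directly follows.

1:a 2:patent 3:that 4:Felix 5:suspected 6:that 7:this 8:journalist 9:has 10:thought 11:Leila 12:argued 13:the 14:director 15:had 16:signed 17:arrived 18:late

16

The displaced element is "a patent" (word 2).
It is linked across 3 clause boundaries (that → Ø → Ø).
It functions as the direct object of "signed", so the gap sits immediately after word 16 ("signed").
Base order: Felix suspected that this journalist has thought Leila argued the director had signed a patent.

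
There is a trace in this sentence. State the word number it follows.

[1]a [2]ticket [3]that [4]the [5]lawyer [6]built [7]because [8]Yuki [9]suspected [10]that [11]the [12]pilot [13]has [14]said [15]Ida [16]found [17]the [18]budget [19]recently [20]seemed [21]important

6

The displaced element is "a ticket" (word 2).
It functions as the direct object of "built", so the gap sits immediately after word 6 ("built").
Base order: The lawyer built a ticket because Yuki suspected that the pilot has said Ida found the budget recently.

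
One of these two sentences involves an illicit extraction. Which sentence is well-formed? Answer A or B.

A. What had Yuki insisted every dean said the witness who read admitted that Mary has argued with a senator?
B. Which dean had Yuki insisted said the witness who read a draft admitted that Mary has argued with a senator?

B

In A, the wh-phrase is extracted from inside a complex-NP island (relative clause) (introduced by "who"), which blocks movement.
In B, the extraction path crosses only that-complement boundaries, which are transparent.
So B is grammatical.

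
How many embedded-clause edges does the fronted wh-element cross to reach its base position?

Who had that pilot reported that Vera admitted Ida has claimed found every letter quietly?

"who" is extracted from the subject of "found".
Boundaries crossed, outermost first: [that], [Ø], [Ø] — 3 in total.

3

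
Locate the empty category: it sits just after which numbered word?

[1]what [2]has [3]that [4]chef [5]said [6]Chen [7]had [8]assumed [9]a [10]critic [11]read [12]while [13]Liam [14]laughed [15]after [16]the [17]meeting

11

The displaced element is "what" (word 1).
It is linked across 2 clause boundaries (Ø → Ø).
It functions as the direct object of "read", so the gap sits immediately after word 11 ("read").
Base order: That chef has said Chen had assumed a critic read what while Liam laughed after the meeting.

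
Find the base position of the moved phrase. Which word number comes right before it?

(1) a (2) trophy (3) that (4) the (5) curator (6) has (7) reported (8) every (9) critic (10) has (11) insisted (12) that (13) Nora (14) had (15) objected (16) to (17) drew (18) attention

16

The displaced element is "a trophy" (word 2).
It is linked across 2 clause boundaries (Ø → that).
It functions as the object of the preposition "to" of "objected", so the gap sits immediately after word 16 ("to").
Base order: The curator has reported every critic has insisted that Nora had objected to a trophy.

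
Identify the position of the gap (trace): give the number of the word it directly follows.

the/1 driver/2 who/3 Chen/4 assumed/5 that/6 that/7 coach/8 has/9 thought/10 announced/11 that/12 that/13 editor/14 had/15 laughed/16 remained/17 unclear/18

The displaced element is "the driver" (word 2).
It is linked across 2 clause boundaries (that → Ø).
It functions as the subject of "announced", so the gap sits immediately after word 10 ("thought").
Base order: Chen assumed that that coach has thought that the driver announced that that editor had laughed.

10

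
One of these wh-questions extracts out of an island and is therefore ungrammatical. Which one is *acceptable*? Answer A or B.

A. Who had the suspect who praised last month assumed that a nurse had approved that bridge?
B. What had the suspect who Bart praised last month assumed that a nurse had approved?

B

In A, the wh-phrase is extracted from inside a complex-NP island (relative clause) (introduced by "who"), which blocks movement.
In B, the extraction path crosses only that-complement boundaries, which are transparent.
So B is grammatical.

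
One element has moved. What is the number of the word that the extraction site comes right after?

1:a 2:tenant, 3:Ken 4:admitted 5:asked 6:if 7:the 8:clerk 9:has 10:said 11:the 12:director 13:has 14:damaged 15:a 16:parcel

4

The displaced element is "a tenant" (word 2).
It is linked across 1 clause boundary (Ø).
It functions as the subject of "asked", so the gap sits immediately after word 4 ("admitted").
Base order: Ken admitted a tenant asked if the clerk has said the director has damaged a parcel.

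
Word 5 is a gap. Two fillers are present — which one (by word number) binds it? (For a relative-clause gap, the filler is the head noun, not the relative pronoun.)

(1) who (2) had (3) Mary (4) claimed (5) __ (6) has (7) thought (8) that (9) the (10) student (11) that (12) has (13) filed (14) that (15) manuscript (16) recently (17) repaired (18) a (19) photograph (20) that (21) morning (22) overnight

The marked gap is the subject of "thought".
Its filler is the fronted wh-phrase "who", at word 1.
(The other dependency links word 10 to a gap after word 11.)

1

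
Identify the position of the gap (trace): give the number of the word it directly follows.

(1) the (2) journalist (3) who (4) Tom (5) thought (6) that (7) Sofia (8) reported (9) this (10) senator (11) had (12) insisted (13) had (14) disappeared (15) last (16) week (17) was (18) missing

12

The displaced element is "the journalist" (word 2).
It is linked across 3 clause boundaries (that → Ø → Ø).
It functions as the subject of "disappeared", so the gap sits immediately after word 12 ("insisted").
Base order: Tom thought that Sofia reported this senator had insisted that the journalist had disappeared last week.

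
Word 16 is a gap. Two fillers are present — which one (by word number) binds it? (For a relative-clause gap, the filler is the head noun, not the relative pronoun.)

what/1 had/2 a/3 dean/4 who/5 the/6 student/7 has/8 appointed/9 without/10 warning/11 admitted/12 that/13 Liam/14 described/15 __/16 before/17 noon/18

1

The marked gap is the direct object of "described".
Its filler is the fronted wh-phrase "what", at word 1.
(The other dependency links word 4 to a gap after word 9.)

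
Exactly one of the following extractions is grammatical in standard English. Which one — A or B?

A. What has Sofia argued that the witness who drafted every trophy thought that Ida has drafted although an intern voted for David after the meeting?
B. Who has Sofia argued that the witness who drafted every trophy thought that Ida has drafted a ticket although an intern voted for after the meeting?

A

In B, the wh-phrase is extracted from inside an adjunct island (introduced by "although"), which blocks movement.
In A, the extraction path crosses only that-complement boundaries, which are transparent.
So A is grammatical.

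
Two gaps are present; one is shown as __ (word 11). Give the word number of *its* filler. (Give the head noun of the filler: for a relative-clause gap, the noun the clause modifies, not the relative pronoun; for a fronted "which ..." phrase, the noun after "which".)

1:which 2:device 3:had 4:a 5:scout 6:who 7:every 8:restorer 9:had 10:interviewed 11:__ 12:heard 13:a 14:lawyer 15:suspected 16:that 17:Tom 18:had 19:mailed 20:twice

5

The marked gap is inside the relative clause, the direct object of "interviewed".
Its filler is the head noun "scout" (via "who"), at word 5.
(The other dependency links word 2 to a gap after word 19.)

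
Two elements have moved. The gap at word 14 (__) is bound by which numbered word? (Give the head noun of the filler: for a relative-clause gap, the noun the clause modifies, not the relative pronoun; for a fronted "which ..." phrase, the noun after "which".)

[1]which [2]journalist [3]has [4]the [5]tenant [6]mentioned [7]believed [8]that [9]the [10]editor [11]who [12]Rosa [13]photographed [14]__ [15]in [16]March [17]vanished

The marked gap is inside the relative clause, the direct object of "photographed".
Its filler is the head noun "editor" (via "who"), at word 10.
(The other dependency links word 2 to a gap after word 6.)

10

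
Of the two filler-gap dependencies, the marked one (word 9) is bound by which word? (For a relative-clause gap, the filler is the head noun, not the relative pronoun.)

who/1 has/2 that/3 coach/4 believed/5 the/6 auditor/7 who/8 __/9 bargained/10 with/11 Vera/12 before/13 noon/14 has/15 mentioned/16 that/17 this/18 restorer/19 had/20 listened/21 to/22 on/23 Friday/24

7

The marked gap is inside the relative clause, the subject of "bargained".
Its filler is the head noun "auditor" (via "who"), at word 7.
(The other dependency links word 1 to a gap after word 22.)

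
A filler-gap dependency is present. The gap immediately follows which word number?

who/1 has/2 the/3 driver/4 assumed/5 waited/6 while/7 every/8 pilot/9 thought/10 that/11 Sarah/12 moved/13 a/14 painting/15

The displaced element is "who" (word 1).
It is linked across 1 clause boundary (Ø).
It functions as the subject of "waited", so the gap sits immediately after word 5 ("assumed").
Base order: The driver has assumed who waited while every pilot thought that Sarah moved a painting.

5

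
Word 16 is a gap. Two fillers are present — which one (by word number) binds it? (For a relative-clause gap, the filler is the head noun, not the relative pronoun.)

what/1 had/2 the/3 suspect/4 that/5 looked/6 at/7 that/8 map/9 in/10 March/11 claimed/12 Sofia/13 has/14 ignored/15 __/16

The marked gap is the direct object of "ignored".
Its filler is the fronted wh-phrase "what", at word 1.
(The other dependency links word 4 to a gap after word 5.)

1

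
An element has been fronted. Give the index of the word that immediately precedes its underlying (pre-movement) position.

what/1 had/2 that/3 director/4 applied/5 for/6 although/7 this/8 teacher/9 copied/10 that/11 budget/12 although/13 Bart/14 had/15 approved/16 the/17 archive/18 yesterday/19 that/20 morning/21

The displaced element is "what" (word 1).
It functions as the object of the preposition "for" of "applied", so the gap sits immediately after word 6 ("for").
Base order: That director had applied for what although this teacher copied that budget although Bart had approved the archive yesterday that morning.

6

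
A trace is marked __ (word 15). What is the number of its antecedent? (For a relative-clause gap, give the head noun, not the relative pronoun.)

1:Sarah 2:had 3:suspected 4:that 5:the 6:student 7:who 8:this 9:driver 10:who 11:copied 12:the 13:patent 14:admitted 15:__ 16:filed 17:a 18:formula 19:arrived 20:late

6

The gap at 15 is the subject of "filed", inside a relative clause.
The relative pronoun is "who" (word 7); it is bound by the head noun immediately before it.
Its filler is the head noun "student", at word 6.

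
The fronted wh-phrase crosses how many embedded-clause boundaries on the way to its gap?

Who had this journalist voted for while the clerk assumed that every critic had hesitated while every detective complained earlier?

0

"who" originates inside the matrix clause — no clause boundary is crossed.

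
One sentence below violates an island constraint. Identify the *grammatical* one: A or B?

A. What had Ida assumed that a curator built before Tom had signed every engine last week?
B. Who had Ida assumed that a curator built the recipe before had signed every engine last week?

A

In B, the wh-phrase is extracted from inside an adjunct island (introduced by "before"), which blocks movement.
In A, the extraction path crosses only that-complement boundaries, which are transparent.
So A is grammatical.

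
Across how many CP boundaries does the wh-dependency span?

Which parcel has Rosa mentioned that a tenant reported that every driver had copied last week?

2

"which parcel" is extracted from the object of "copied".
Boundaries crossed, outermost first: [that], [that] — 2 in total.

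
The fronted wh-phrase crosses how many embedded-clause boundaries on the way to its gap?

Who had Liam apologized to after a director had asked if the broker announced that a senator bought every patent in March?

0

"who" originates inside the matrix clause — no clause boundary is crossed.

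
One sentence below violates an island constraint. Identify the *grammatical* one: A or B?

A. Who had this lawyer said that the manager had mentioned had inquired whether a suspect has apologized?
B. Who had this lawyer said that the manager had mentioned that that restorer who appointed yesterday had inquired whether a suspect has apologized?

In B, the wh-phrase is extracted from inside a complex-NP island (relative clause) (introduced by "who"), which blocks movement.
In A, the extraction path crosses only that-complement boundaries, which are transparent.
So A is grammatical.

A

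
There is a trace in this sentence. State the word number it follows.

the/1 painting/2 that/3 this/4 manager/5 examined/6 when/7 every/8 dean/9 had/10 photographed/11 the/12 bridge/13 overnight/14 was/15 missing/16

6

The displaced element is "the painting" (word 2).
It functions as the direct object of "examined", so the gap sits immediately after word 6 ("examined").
Base order: This manager examined the painting when every dean had photographed the bridge overnight.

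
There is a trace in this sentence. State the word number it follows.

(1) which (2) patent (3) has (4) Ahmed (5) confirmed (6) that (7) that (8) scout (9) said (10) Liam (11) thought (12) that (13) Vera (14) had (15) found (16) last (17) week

15

The displaced element is "which patent" (word 2).
It is linked across 3 clause boundaries (that → Ø → that).
It functions as the direct object of "found", so the gap sits immediately after word 15 ("found").
Base order: Ahmed has confirmed that that scout said Liam thought that Vera had found which patent last week.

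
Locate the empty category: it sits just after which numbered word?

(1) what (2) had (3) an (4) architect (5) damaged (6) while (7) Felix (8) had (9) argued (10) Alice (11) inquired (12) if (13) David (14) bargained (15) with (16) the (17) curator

5

The displaced element is "what" (word 1).
It functions as the direct object of "damaged", so the gap sits immediately after word 5 ("damaged").
Base order: An architect had damaged what while Felix had argued Alice inquired if David bargained with the curator.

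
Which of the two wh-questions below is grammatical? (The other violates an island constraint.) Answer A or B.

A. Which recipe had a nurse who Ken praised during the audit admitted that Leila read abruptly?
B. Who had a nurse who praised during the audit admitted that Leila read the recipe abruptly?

In B, the wh-phrase is extracted from inside a complex-NP island (relative clause) (introduced by "who"), which blocks movement.
In A, the extraction path crosses only that-complement boundaries, which are transparent.
So A is grammatical.

A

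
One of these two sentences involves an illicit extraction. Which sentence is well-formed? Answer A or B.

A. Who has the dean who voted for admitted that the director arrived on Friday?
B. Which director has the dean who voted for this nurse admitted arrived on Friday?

B

In A, the wh-phrase is extracted from inside a complex-NP island (relative clause) (introduced by "who"), which blocks movement.
In B, the extraction path crosses only that-complement boundaries, which are transparent.
So B is grammatical.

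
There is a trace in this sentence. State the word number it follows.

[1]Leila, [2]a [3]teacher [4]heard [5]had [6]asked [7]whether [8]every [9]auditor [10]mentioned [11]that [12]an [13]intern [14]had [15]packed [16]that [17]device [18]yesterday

4

The displaced element is "Leila" (word 1).
It is linked across 1 clause boundary (Ø).
It functions as the subject of "asked", so the gap sits immediately after word 4 ("heard").
Base order: A teacher heard Leila had asked whether every auditor mentioned that an intern had packed that device yesterday.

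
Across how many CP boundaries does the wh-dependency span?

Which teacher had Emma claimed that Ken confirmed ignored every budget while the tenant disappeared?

"which teacher" is extracted from the subject of "ignored".
Boundaries crossed, outermost first: [that], [Ø] — 2 in total.

2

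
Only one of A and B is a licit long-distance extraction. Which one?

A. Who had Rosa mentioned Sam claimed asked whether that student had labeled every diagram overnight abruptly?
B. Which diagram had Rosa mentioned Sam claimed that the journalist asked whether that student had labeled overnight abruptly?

A

In B, the wh-phrase is extracted from inside a wh-island (introduced by "whether"), which blocks movement.
In A, the extraction path crosses only that-complement boundaries, which are transparent.
So A is grammatical.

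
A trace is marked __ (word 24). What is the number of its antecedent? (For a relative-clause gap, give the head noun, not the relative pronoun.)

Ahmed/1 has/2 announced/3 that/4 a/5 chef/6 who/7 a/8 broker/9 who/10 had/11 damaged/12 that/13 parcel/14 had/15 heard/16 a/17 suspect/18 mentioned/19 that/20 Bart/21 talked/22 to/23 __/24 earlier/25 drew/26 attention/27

6

The gap at 24 is the prepositional object of "talked", inside a relative clause.
The relative pronoun is "who" (word 7); it is bound by the head noun immediately before it.
Its filler is the head noun "chef", at word 6.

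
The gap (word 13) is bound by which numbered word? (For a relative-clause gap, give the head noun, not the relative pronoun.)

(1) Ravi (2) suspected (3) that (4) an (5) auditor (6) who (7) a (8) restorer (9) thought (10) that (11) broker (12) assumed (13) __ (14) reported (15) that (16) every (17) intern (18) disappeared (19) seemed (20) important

The gap at 13 is the subject of "reported", inside a relative clause.
The relative pronoun is "who" (word 6); it is bound by the head noun immediately before it.
Its filler is the head noun "auditor", at word 5.

5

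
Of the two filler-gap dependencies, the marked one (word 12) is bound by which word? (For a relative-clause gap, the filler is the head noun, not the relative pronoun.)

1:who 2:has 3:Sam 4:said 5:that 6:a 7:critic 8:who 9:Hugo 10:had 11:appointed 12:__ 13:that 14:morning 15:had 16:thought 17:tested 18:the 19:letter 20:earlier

The marked gap is inside the relative clause, the direct object of "appointed".
Its filler is the head noun "critic" (via "who"), at word 7.
(The other dependency links word 1 to a gap after word 16.)

7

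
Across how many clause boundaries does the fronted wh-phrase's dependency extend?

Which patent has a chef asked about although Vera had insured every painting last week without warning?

0

"which patent" originates inside the matrix clause — no clause boundary is crossed.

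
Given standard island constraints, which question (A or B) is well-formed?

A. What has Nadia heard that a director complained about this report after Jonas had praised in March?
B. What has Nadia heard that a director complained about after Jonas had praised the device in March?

In A, the wh-phrase is extracted from inside an adjunct island (introduced by "after"), which blocks movement.
In B, the extraction path crosses only that-complement boundaries, which are transparent.
So B is grammatical.

B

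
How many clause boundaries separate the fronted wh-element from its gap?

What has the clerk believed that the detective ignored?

"what" is extracted from the object of "ignored".
Boundaries crossed, outermost first: [that] — 1 in total.

1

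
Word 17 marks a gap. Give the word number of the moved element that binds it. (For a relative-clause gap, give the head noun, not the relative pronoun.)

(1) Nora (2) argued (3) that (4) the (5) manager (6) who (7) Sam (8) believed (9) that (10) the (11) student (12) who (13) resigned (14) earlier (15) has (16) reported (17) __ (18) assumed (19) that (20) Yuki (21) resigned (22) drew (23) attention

The gap at 17 is the subject of "assumed", inside a relative clause.
The relative pronoun is "who" (word 6); it is bound by the head noun immediately before it.
Its filler is the head noun "manager", at word 5.

5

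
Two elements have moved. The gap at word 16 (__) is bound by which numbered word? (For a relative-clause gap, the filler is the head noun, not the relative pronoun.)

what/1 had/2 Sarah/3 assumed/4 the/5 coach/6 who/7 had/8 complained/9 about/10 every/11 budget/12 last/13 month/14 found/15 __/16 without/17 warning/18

The marked gap is the direct object of "found".
Its filler is the fronted wh-phrase "what", at word 1.
(The other dependency links word 6 to a gap after word 7.)

1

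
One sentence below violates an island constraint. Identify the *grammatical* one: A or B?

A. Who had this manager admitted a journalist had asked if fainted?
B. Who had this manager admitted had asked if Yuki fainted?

B

In A, the wh-phrase is extracted from inside a wh-island (introduced by "if"), which blocks movement.
In B, the extraction path crosses only that-complement boundaries, which are transparent.
So B is grammatical.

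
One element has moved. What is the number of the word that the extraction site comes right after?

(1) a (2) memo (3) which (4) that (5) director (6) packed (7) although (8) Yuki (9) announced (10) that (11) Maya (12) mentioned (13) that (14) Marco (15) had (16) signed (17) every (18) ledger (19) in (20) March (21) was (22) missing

6

The displaced element is "a memo" (word 2).
It functions as the direct object of "packed", so the gap sits immediately after word 6 ("packed").
Base order: That director packed a memo although Yuki announced that Maya mentioned that Marco had signed every ledger in March.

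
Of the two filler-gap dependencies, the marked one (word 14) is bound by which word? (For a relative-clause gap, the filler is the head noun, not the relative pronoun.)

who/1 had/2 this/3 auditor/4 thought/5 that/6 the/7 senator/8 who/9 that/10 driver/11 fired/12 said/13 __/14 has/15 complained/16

1

The marked gap is the subject of "complained".
Its filler is the fronted wh-phrase "who", at word 1.
(The other dependency links word 8 to a gap after word 12.)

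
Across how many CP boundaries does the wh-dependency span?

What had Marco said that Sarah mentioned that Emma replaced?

"what" is extracted from the object of "replaced".
Boundaries crossed, outermost first: [that], [that] — 2 in total.

2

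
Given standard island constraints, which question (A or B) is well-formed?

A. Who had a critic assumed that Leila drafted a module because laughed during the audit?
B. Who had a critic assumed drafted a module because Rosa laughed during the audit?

B

In A, the wh-phrase is extracted from inside an adjunct island (introduced by "because"), which blocks movement.
In B, the extraction path crosses only that-complement boundaries, which are transparent.
So B is grammatical.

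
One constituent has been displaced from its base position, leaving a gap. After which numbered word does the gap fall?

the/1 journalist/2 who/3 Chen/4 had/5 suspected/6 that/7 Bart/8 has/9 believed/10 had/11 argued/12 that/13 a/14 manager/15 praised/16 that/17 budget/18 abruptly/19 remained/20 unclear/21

10

The displaced element is "the journalist" (word 2).
It is linked across 2 clause boundaries (that → Ø).
It functions as the subject of "argued", so the gap sits immediately after word 10 ("believed").
Base order: Chen had suspected that Bart has believed the journalist had argued that a manager praised that budget abruptly.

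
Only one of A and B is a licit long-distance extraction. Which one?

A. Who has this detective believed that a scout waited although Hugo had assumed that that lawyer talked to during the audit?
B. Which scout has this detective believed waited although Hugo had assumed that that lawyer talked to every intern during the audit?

B

In A, the wh-phrase is extracted from inside an adjunct island (introduced by "although"), which blocks movement.
In B, the extraction path crosses only that-complement boundaries, which are transparent.
So B is grammatical.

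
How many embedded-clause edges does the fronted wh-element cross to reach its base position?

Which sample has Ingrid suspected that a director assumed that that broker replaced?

"which sample" is extracted from the object of "replaced".
Boundaries crossed, outermost first: [that], [that] — 2 in total.

2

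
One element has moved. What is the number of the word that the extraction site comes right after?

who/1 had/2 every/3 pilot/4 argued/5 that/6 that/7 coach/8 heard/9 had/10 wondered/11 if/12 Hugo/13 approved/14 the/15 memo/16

The displaced element is "who" (word 1).
It is linked across 2 clause boundaries (that → Ø).
It functions as the subject of "wondered", so the gap sits immediately after word 9 ("heard").
Base order: Every pilot had argued that that coach heard that who had wondered if Hugo approved the memo.

9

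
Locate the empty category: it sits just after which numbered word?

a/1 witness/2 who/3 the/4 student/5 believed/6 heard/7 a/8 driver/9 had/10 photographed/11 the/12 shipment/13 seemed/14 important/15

The displaced element is "a witness" (word 2).
It is linked across 1 clause boundary (Ø).
It functions as the subject of "heard", so the gap sits immediately after word 6 ("believed").
Base order: The student believed that a witness heard a driver had photographed the shipment.

6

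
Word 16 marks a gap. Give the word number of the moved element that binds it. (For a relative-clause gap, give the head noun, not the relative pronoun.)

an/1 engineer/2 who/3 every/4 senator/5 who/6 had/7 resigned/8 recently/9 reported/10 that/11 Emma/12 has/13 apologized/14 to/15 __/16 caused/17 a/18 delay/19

2

The gap at 16 is the prepositional object of "apologized", inside a relative clause.
The relative pronoun is "who" (word 3); it is bound by the head noun immediately before it.
Its filler is the head noun "engineer", at word 2.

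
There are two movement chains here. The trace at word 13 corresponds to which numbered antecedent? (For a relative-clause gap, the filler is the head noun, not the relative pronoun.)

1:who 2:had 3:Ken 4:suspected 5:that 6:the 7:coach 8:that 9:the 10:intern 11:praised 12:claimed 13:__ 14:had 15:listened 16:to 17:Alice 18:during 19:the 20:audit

1

The marked gap is the subject of "listened".
Its filler is the fronted wh-phrase "who", at word 1.
(The other dependency links word 7 to a gap after word 11.)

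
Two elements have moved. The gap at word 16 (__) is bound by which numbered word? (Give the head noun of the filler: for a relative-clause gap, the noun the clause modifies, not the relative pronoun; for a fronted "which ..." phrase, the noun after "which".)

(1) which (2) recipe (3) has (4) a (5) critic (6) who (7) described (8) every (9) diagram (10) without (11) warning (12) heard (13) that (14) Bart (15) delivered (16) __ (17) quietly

2

The marked gap is the direct object of "delivered".
Its filler is the fronted wh-phrase "which recipe", at word 2.
(The other dependency links word 5 to a gap after word 6.)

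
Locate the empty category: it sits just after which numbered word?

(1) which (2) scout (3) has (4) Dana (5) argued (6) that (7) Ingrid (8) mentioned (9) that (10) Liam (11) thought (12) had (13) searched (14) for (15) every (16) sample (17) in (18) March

11

The displaced element is "which scout" (word 2).
It is linked across 3 clause boundaries (that → that → Ø).
It functions as the subject of "searched", so the gap sits immediately after word 11 ("thought").
Base order: Dana has argued that Ingrid mentioned that Liam thought that which scout had searched for every sample in March.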